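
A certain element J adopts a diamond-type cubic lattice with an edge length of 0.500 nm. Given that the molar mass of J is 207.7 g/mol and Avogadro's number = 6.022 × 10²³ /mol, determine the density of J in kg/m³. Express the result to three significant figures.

22100 kg/m³

A diamond cubic unit cell contains Z = 8 atoms.
Cell volume: a³ = (0.500 nm)³ = (5.000 × 10^-8 cm)³ = 1.250 × 10^-22 cm³.
ρ = Z·M/(N_A·a³) = 8 × 207.7 / (6.022 × 10²³ × 1.250 × 10^-22) = 22.07 g/cm³ = 22100 kg/m³.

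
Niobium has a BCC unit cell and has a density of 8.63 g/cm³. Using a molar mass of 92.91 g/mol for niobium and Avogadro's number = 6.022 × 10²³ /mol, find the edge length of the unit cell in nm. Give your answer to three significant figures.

With Z = 2 atoms per BCC cell, a³ = Z·M/(N_A·ρ) = 2 × 92.91 / (6.022 × 10²³ × 8.630 g/cm³) = 3.576 × 10^-23 cm³.
a = (3.576 × 10^-23)^(1/3) = 3.294 × 10^-8 cm = 0.329 nm.

0.329 nm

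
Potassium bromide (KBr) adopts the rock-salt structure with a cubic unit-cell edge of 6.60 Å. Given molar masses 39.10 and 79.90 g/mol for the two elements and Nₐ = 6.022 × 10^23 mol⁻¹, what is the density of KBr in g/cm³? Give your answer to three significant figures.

2.75 g/cm³

The rock-salt structure contains Z = 4 formula units per cell; M(KBr) = 39.10 + 79.90 = 119.0 g/mol.
a³ = (6.600 × 10^-8 cm)³ = 2.875 × 10^-22 cm³.
ρ = 4 × 119.0 / (6.022 × 10²³ × 2.875 × 10^-22) = 2.749 g/cm³.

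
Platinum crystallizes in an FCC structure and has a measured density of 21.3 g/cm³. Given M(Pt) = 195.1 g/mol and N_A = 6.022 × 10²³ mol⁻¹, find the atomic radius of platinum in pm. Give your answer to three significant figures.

139 pm

For an FCC cell (Z = 4), a³ = Z·M/(N_A·ρ) = 4 × 195.1 / (6.022 × 10²³ × 21.30) = 6.084 × 10^-23 cm³, so a = 3.933 × 10^-8 cm = 393.3 pm.
Atoms touch along the face diagonal, so √2·a = 4r, so r = 0.3536 × a = 139 pm.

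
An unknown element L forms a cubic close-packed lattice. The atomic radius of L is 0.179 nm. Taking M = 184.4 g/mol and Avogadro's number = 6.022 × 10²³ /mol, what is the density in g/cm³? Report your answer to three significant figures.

In an FCC lattice, atoms touch along the face diagonal, so √2·a = 4r, giving a = 0.5063 nm = 5.063 × 10^-8 cm.
With Z = 4, ρ = Z·M/(N_A·a³) = 4 × 184.4 / (6.022 × 10²³ × 1.298 × 10^-22) = 9.438 g/cm³.

9.44 g/cm³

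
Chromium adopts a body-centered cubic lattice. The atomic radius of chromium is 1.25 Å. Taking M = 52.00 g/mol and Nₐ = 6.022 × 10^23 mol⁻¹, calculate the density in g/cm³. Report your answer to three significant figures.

In a BCC lattice, atoms touch along the body diagonal, so √3·a = 4r, giving a = 2.887 Å = 2.887 × 10^-8 cm.
With Z = 2, ρ = Z·M/(N_A·a³) = 2 × 52.00 / (6.022 × 10²³ × 2.406 × 10^-23) = 7.179 g/cm³.

7.18 g/cm³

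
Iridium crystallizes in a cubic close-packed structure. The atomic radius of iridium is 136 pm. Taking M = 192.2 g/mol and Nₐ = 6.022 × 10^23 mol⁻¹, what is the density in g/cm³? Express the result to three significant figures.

22.4 g/cm³

In an FCC lattice, atoms touch along the face diagonal, so √2·a = 4r, giving a = 384.7 pm = 3.847 × 10^-8 cm.
With Z = 4, ρ = Z·M/(N_A·a³) = 4 × 192.2 / (6.022 × 10²³ × 5.692 × 10^-23) = 22.43 g/cm³.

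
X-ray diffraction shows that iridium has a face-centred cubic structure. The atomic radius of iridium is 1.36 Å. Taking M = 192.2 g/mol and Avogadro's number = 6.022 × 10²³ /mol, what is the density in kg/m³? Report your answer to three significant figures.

In an FCC lattice, atoms touch along the face diagonal, so √2·a = 4r, giving a = 3.847 Å = 3.847 × 10^-8 cm.
With Z = 4, ρ = Z·M/(N_A·a³) = 4 × 192.2 / (6.022 × 10²³ × 5.692 × 10^-23) = 22.43 g/cm³ = 22400 kg/m³.

22400 kg/m³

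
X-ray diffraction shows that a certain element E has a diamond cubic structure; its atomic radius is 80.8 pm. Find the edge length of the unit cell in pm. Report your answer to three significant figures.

373 pm

In a diamond cubic lattice, nearest neighbors lie along the body diagonal with √3·a = 8r.
a = 8r/√3 = 8 × 80.8 / 1.7321 = 373 pm.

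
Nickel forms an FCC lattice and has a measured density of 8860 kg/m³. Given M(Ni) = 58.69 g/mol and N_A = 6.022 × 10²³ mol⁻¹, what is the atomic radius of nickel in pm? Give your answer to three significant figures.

For an FCC cell (Z = 4), a³ = Z·M/(N_A·ρ) = 4 × 58.69 / (6.022 × 10²³ × 8.860) = 4.400 × 10^-23 cm³, so a = 3.530 × 10^-8 cm = 353.0 pm.
Atoms touch along the face diagonal, so √2·a = 4r, so r = 0.3536 × a = 125 pm.

125 pm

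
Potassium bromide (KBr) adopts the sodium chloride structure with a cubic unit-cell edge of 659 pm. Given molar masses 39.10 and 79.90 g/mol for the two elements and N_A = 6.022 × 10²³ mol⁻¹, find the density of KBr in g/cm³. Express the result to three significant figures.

2.76 g/cm³

The sodium chloride structure contains Z = 4 formula units per cell; M(KBr) = 39.10 + 79.90 = 119.0 g/mol.
a³ = (6.590 × 10^-8 cm)³ = 2.862 × 10^-22 cm³.
ρ = 4 × 119.0 / (6.022 × 10²³ × 2.862 × 10^-22) = 2.762 g/cm³.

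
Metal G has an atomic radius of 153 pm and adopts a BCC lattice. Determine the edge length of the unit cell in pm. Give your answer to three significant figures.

In a BCC lattice, atoms touch along the body diagonal, so √3·a = 4r.
a = 4r/√3 = 4 × 153 / 1.7321 = 353 pm.

353 pm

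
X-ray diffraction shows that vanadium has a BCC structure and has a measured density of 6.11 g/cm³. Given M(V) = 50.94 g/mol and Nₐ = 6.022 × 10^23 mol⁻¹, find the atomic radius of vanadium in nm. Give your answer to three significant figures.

For a BCC cell (Z = 2), a³ = Z·M/(N_A·ρ) = 2 × 50.94 / (6.022 × 10²³ × 6.110) = 2.769 × 10^-23 cm³, so a = 3.025 × 10^-8 cm = 0.3025 nm.
Atoms touch along the body diagonal, so √3·a = 4r, so r = 0.4330 × a = 0.131 nm.

0.131 nm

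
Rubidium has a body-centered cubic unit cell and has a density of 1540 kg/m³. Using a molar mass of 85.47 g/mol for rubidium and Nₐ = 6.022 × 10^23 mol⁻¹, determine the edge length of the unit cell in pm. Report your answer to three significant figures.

With Z = 2 atoms per BCC cell, a³ = Z·M/(N_A·ρ) = 2 × 85.47 / (6.022 × 10²³ × 1.540 g/cm³) = 1.843 × 10^-22 cm³.
a = (1.843 × 10^-22)^(1/3) = 5.691 × 10^-8 cm = 569 pm.

569 pm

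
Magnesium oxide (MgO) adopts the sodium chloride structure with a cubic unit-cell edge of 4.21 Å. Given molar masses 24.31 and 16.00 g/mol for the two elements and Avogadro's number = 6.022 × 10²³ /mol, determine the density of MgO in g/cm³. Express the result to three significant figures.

The sodium chloride structure contains Z = 4 formula units per cell; M(MgO) = 24.31 + 16.00 = 40.31 g/mol.
a³ = (4.210 × 10^-8 cm)³ = 7.462 × 10^-23 cm³.
ρ = 4 × 40.31 / (6.022 × 10²³ × 7.462 × 10^-23) = 3.588 g/cm³.

3.59 g/cm³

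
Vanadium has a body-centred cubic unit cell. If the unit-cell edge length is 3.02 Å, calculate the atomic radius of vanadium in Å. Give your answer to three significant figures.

1.31 Å

In a BCC lattice, atoms touch along the body diagonal, so √3·a = 4r.
r = √3·a/4 = 1.7321 × 3.02 / 4 = 1.31 Å.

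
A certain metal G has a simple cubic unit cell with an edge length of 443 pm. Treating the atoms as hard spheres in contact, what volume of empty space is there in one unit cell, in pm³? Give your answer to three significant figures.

In a simple cubic lattice atoms touch along the cell edge, so a = 2r, so r = 0.5000a = 221.5 pm.
V_cell = a³ = 8.694 × 10^7 pm³; V_atoms = 1 × (4/3)πr³ = 4.552 × 10^7 pm³.
Empty space = 8.694 × 10^7 − 4.552 × 10^7 = 4.14 × 10^7 pm³.

4.14 × 10^7 pm³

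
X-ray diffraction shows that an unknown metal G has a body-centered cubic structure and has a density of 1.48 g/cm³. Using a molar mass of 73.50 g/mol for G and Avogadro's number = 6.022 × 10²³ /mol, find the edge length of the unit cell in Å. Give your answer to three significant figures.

5.48 Å

With Z = 2 atoms per BCC cell, a³ = Z·M/(N_A·ρ) = 2 × 73.50 / (6.022 × 10²³ × 1.480 g/cm³) = 1.649 × 10^-22 cm³.
a = (1.649 × 10^-22)^(1/3) = 5.484 × 10^-8 cm = 5.48 Å.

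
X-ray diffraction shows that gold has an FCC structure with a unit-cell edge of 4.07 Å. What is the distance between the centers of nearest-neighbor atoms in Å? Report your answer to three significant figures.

2.88 Å

In an FCC structure, atoms touch along the face diagonal, so √2·a = 4r; the nearest-neighbor distance equals 2r = 0.7071·a.
d = 0.7071 × 4.07 = 2.88 Å.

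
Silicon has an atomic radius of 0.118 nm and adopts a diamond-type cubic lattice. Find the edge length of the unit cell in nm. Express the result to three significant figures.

In a diamond cubic lattice, nearest neighbors lie along the body diagonal with √3·a = 8r.
a = 8r/√3 = 8 × 0.118 / 1.7321 = 0.545 nm.

0.545 nm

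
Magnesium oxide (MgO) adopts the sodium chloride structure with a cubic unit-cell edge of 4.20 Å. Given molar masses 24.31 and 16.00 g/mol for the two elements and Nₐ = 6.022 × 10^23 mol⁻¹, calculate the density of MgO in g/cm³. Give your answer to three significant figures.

The sodium chloride structure contains Z = 4 formula units per cell; M(MgO) = 24.31 + 16.00 = 40.31 g/mol.
a³ = (4.200 × 10^-8 cm)³ = 7.409 × 10^-23 cm³.
ρ = 4 × 40.31 / (6.022 × 10²³ × 7.409 × 10^-23) = 3.614 g/cm³.

3.61 g/cm³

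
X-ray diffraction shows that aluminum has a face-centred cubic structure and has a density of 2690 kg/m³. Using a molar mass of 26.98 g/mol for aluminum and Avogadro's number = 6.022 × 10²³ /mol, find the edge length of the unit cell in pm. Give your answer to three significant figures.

With Z = 4 atoms per FCC cell, a³ = Z·M/(N_A·ρ) = 4 × 26.98 / (6.022 × 10²³ × 2.690 g/cm³) = 6.662 × 10^-23 cm³.
a = (6.662 × 10^-23)^(1/3) = 4.054 × 10^-8 cm = 405 pm.

405 pm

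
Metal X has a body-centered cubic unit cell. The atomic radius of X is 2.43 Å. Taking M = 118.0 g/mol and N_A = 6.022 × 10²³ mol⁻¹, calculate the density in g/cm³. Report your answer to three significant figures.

In a BCC lattice, atoms touch along the body diagonal, so √3·a = 4r, giving a = 5.612 Å = 5.612 × 10^-8 cm.
With Z = 2, ρ = Z·M/(N_A·a³) = 2 × 118.0 / (6.022 × 10²³ × 1.767 × 10^-22) = 2.217 g/cm³.

2.22 g/cm³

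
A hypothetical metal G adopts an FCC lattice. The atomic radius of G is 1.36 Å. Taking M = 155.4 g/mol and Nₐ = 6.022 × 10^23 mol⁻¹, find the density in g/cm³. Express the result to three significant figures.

In an FCC lattice, atoms touch along the face diagonal, so √2·a = 4r, giving a = 3.847 Å = 3.847 × 10^-8 cm.
With Z = 4, ρ = Z·M/(N_A·a³) = 4 × 155.4 / (6.022 × 10²³ × 5.692 × 10^-23) = 18.14 g/cm³.

18.1 g/cm³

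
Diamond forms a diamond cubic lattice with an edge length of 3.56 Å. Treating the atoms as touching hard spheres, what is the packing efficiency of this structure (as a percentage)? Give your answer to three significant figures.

In a diamond cubic lattice nearest neighbors lie along the body diagonal with √3·a = 8r, so r = 0.2165a = 0.7708 Å.
Packing fraction = Z·(4/3)πr³ / a³ = 8 × (4/3)π × (0.7708)³ / (3.56)³ = 0.3401 = 34.0%.

34.0%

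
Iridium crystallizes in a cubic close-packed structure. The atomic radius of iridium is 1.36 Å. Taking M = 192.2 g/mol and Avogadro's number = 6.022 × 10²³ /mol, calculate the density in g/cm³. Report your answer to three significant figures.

In an FCC lattice, atoms touch along the face diagonal, so √2·a = 4r, giving a = 3.847 Å = 3.847 × 10^-8 cm.
With Z = 4, ρ = Z·M/(N_A·a³) = 4 × 192.2 / (6.022 × 10²³ × 5.692 × 10^-23) = 22.43 g/cm³.

22.4 g/cm³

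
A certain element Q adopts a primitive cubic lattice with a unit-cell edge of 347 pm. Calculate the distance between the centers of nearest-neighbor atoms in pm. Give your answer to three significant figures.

In a simple cubic structure, atoms touch along the cell edge, so a = 2r; the nearest-neighbor distance equals 2r = 1.000·a.
d = 1.000 × 347 = 347 pm.

347 pm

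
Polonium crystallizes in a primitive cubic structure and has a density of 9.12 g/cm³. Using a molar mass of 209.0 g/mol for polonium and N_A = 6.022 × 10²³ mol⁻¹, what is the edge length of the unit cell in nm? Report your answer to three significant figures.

With Z = 1 atom per simple cubic cell, a³ = Z·M/(N_A·ρ) = 1 × 209.0 / (6.022 × 10²³ × 9.120 g/cm³) = 3.805 × 10^-23 cm³.
a = (3.805 × 10^-23)^(1/3) = 3.364 × 10^-8 cm = 0.336 nm.

0.336 nm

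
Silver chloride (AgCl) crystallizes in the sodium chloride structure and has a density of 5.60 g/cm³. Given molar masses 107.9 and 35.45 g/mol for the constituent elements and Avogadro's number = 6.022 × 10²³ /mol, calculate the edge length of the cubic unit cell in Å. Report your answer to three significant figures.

M(AgCl) = 143.35 g/mol; Z = 4 formula units per cell.
a³ = Z·M/(N_A·ρ) = 4 × 143.35 / (6.022 × 10²³ × 5.60) = 1.700 × 10^-22 cm³, so a = 5.540 × 10^-8 cm = 5.54 Å.

5.54 Å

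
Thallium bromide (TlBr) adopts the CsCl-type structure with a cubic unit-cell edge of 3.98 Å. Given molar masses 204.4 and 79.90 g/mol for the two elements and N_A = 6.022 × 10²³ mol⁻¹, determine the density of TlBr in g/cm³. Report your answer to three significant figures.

The CsCl-type structure contains Z = 1 formula unit per cell; M(TlBr) = 204.4 + 79.90 = 284.3 g/mol.
a³ = (3.980 × 10^-8 cm)³ = 6.304 × 10^-23 cm³.
ρ = 1 × 284.3 / (6.022 × 10²³ × 6.304 × 10^-23) = 7.488 g/cm³.

7.49 g/cm³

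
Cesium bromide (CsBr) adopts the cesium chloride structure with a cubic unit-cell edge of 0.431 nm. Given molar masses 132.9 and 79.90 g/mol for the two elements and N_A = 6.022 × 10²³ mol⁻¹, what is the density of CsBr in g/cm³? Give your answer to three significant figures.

The cesium chloride structure contains Z = 1 formula unit per cell; M(CsBr) = 132.9 + 79.90 = 212.8 g/mol.
a³ = (4.310 × 10^-8 cm)³ = 8.006 × 10^-23 cm³.
ρ = 1 × 212.8 / (6.022 × 10²³ × 8.006 × 10^-23) = 4.414 g/cm³.

4.41 g/cm³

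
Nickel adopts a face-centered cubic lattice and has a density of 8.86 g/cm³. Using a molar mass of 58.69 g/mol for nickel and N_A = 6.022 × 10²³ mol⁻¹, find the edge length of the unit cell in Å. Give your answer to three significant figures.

3.53 Å

With Z = 4 atoms per FCC cell, a³ = Z·M/(N_A·ρ) = 4 × 58.69 / (6.022 × 10²³ × 8.860 g/cm³) = 4.400 × 10^-23 cm³.
a = (4.400 × 10^-23)^(1/3) = 3.530 × 10^-8 cm = 3.53 Å.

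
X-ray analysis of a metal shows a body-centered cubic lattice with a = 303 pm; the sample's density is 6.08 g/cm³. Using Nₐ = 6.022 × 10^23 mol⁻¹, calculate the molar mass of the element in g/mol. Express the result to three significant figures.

A BCC cell has Z = 2 atoms; a = 3.030 × 10^-8 cm.
M = ρ·N_A·a³/Z = 6.08 × 6.022 × 10²³ × 2.782 × 10^-23 / 2 = 50.9 g/mol.

50.9 g/mol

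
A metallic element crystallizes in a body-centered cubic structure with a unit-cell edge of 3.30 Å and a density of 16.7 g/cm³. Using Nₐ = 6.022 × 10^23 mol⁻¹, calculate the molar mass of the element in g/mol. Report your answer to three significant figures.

A BCC cell has Z = 2 atoms; a = 3.300 × 10^-8 cm.
M = ρ·N_A·a³/Z = 16.7 × 6.022 × 10²³ × 3.594 × 10^-23 / 2 = 181 g/mol.

181 g/mol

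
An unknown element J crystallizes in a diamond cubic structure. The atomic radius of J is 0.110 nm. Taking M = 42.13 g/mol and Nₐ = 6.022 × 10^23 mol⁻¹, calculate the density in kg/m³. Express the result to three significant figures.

In a diamond cubic lattice, nearest neighbors lie along the body diagonal with √3·a = 8r, giving a = 0.5081 nm = 5.081 × 10^-8 cm.
With Z = 8, ρ = Z·M/(N_A·a³) = 8 × 42.13 / (6.022 × 10²³ × 1.311 × 10^-22) = 4.268 g/cm³ = 4270 kg/m³.

4270 kg/m³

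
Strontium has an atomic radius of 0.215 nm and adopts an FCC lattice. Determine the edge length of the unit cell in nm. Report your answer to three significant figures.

In an FCC lattice, atoms touch along the face diagonal, so √2·a = 4r.
a = 4r/√2 = 4 × 0.215 / 1.4142 = 0.608 nm.

0.608 nm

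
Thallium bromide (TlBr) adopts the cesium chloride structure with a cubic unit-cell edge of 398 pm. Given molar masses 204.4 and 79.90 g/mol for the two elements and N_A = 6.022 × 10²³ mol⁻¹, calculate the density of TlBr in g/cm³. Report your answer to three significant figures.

The cesium chloride structure contains Z = 1 formula unit per cell; M(TlBr) = 204.4 + 79.90 = 284.3 g/mol.
a³ = (3.980 × 10^-8 cm)³ = 6.304 × 10^-23 cm³.
ρ = 1 × 284.3 / (6.022 × 10²³ × 6.304 × 10^-23) = 7.488 g/cm³.

7.49 g/cm³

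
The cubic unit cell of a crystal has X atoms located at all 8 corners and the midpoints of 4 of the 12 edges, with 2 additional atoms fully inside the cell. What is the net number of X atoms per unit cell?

4

Corner atoms are shared by 8 cells (1/8 each), edge atoms by 4 (1/4 each), interior atoms are unshared.
Net atoms = 8 × 1/8 + 4 × 1/4 + 2 = 1 + 1 + 2 = 4.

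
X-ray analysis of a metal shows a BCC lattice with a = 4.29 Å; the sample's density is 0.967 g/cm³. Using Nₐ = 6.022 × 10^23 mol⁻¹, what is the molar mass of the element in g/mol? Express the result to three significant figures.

A BCC cell has Z = 2 atoms; a = 4.290 × 10^-8 cm.
M = ρ·N_A·a³/Z = 0.967 × 6.022 × 10²³ × 7.895 × 10^-23 / 2 = 23.0 g/mol.

23.0 g/mol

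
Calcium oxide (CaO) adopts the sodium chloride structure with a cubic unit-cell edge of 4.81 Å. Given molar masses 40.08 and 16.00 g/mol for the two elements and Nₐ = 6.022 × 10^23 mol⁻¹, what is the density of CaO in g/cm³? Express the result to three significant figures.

The sodium chloride structure contains Z = 4 formula units per cell; M(CaO) = 40.08 + 16.00 = 56.08 g/mol.
a³ = (4.810 × 10^-8 cm)³ = 1.113 × 10^-22 cm³.
ρ = 4 × 56.08 / (6.022 × 10²³ × 1.113 × 10^-22) = 3.347 g/cm³.

3.35 g/cm³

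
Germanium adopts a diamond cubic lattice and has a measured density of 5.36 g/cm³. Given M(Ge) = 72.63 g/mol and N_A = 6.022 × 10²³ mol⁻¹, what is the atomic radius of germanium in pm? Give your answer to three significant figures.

For a diamond cubic cell (Z = 8), a³ = Z·M/(N_A·ρ) = 8 × 72.63 / (6.022 × 10²³ × 5.360) = 1.800 × 10^-22 cm³, so a = 5.646 × 10^-8 cm = 564.6 pm.
Nearest neighbors lie along the body diagonal with √3·a = 8r, so r = 0.2165 × a = 122 pm.

122 pm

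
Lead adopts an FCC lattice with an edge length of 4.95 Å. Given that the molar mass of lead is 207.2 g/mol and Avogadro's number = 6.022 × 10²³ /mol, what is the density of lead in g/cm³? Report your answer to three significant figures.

11.3 g/cm³

An FCC unit cell contains Z = 4 atoms.
Cell volume: a³ = (4.95 Å)³ = (4.950 × 10^-8 cm)³ = 1.213 × 10^-22 cm³.
ρ = Z·M/(N_A·a³) = 4 × 207.2 / (6.022 × 10²³ × 1.213 × 10^-22) = 11.35 g/cm³.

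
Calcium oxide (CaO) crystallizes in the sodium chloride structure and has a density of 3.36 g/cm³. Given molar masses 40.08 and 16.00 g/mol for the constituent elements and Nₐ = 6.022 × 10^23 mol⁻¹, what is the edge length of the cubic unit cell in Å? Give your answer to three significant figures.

4.80 Å

M(CaO) = 56.08 g/mol; Z = 4 formula units per cell.
a³ = Z·M/(N_A·ρ) = 4 × 56.08 / (6.022 × 10²³ × 3.36) = 1.109 × 10^-22 cm³, so a = 4.804 × 10^-8 cm = 4.80 Å.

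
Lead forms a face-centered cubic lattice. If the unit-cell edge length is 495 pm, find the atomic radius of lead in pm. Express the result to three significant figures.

In an FCC lattice, atoms touch along the face diagonal, so √2·a = 4r.
r = √2·a/4 = 1.4142 × 495 / 4 = 175 pm.

175 pm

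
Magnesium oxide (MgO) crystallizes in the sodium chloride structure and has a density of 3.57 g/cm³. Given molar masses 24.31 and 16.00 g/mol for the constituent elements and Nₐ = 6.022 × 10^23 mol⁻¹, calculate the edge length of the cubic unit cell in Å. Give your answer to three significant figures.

4.22 Å

M(MgO) = 40.31 g/mol; Z = 4 formula units per cell.
a³ = Z·M/(N_A·ρ) = 4 × 40.31 / (6.022 × 10²³ × 3.57) = 7.500 × 10^-23 cm³, so a = 4.217 × 10^-8 cm = 4.22 Å.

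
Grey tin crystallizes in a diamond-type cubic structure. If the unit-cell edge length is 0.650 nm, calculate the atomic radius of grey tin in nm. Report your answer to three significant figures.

In a diamond cubic lattice, nearest neighbors lie along the body diagonal with √3·a = 8r.
r = √3·a/8 = 1.7321 × 0.650 / 8 = 0.141 nm.

0.141 nm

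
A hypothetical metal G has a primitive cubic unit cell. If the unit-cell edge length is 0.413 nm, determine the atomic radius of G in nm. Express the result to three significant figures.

0.207 nm

In a simple cubic lattice, atoms touch along the cell edge, so a = 2r.
r = a/2 = 0.413/2 = 0.207 nm.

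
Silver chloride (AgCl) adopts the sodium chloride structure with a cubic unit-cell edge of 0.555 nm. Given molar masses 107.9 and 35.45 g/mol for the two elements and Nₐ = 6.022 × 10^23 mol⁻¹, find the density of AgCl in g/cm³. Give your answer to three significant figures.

The sodium chloride structure contains Z = 4 formula units per cell; M(AgCl) = 107.9 + 35.45 = 143.35 g/mol.
a³ = (5.550 × 10^-8 cm)³ = 1.710 × 10^-22 cm³.
ρ = 4 × 143.35 / (6.022 × 10²³ × 1.710 × 10^-22) = 5.570 g/cm³.

5.57 g/cm³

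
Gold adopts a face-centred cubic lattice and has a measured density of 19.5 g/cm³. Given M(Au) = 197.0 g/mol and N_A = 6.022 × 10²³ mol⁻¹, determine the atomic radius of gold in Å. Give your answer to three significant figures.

For an FCC cell (Z = 4), a³ = Z·M/(N_A·ρ) = 4 × 197.0 / (6.022 × 10²³ × 19.50) = 6.710 × 10^-23 cm³, so a = 4.064 × 10^-8 cm = 4.064 Å.
Atoms touch along the face diagonal, so √2·a = 4r, so r = 0.3536 × a = 1.44 Å.

1.44 Å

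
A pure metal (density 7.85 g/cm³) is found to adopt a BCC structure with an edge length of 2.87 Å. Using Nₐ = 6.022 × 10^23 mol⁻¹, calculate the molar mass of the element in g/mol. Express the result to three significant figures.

55.9 g/mol

A BCC cell has Z = 2 atoms; a = 2.870 × 10^-8 cm.
M = ρ·N_A·a³/Z = 7.85 × 6.022 × 10²³ × 2.364 × 10^-23 / 2 = 55.9 g/mol.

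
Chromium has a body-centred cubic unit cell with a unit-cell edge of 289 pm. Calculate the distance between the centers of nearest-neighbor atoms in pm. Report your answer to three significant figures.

250 pm

In a BCC structure, atoms touch along the body diagonal, so √3·a = 4r; the nearest-neighbor distance equals 2r = 0.8660·a.
d = 0.8660 × 289 = 250 pm.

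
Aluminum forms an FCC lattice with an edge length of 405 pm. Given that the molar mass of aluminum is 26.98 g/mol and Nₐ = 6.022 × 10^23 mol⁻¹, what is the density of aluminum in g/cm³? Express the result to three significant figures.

An FCC unit cell contains Z = 4 atoms.
Cell volume: a³ = (405 pm)³ = (4.050 × 10^-8 cm)³ = 6.643 × 10^-23 cm³.
ρ = Z·M/(N_A·a³) = 4 × 26.98 / (6.022 × 10²³ × 6.643 × 10^-23) = 2.698 g/cm³.

2.70 g/cm³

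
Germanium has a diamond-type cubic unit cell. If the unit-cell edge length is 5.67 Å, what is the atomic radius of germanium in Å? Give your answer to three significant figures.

1.23 Å

In a diamond cubic lattice, nearest neighbors lie along the body diagonal with √3·a = 8r.
r = √3·a/8 = 1.7321 × 5.67 / 8 = 1.23 Å.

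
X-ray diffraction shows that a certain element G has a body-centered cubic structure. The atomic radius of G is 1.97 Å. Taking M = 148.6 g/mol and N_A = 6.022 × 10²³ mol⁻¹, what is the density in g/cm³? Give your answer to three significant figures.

In a BCC lattice, atoms touch along the body diagonal, so √3·a = 4r, giving a = 4.550 Å = 4.550 × 10^-8 cm.
With Z = 2, ρ = Z·M/(N_A·a³) = 2 × 148.6 / (6.022 × 10²³ × 9.417 × 10^-23) = 5.241 g/cm³.

5.24 g/cm³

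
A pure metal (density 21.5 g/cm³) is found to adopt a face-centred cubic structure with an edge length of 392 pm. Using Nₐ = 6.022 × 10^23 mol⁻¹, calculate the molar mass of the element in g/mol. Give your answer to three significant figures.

195 g/mol

An FCC cell has Z = 4 atoms; a = 3.920 × 10^-8 cm.
M = ρ·N_A·a³/Z = 21.5 × 6.022 × 10²³ × 6.024 × 10^-23 / 4 = 195 g/mol.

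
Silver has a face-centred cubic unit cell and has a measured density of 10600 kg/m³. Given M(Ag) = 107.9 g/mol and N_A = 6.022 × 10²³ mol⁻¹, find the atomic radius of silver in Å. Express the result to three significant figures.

For an FCC cell (Z = 4), a³ = Z·M/(N_A·ρ) = 4 × 107.9 / (6.022 × 10²³ × 10.60) = 6.761 × 10^-23 cm³, so a = 4.074 × 10^-8 cm = 4.074 Å.
Atoms touch along the face diagonal, so √2·a = 4r, so r = 0.3536 × a = 1.44 Å.

1.44 Å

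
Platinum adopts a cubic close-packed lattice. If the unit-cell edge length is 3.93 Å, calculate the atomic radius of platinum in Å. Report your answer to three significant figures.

1.39 Å

In an FCC lattice, atoms touch along the face diagonal, so √2·a = 4r.
r = √2·a/4 = 1.4142 × 3.93 / 4 = 1.39 Å.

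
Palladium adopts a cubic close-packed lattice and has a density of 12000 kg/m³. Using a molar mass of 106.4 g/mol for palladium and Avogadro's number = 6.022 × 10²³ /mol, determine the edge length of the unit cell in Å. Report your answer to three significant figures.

3.89 Å

With Z = 4 atoms per FCC cell, a³ = Z·M/(N_A·ρ) = 4 × 106.4 / (6.022 × 10²³ × 12.00 g/cm³) = 5.890 × 10^-23 cm³.
a = (5.890 × 10^-23)^(1/3) = 3.891 × 10^-8 cm = 3.89 Å.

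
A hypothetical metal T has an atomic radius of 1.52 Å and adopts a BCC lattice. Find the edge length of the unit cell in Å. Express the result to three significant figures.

3.51 Å

In a BCC lattice, atoms touch along the body diagonal, so √3·a = 4r.
a = 4r/√3 = 4 × 1.52 / 1.7321 = 3.51 Å.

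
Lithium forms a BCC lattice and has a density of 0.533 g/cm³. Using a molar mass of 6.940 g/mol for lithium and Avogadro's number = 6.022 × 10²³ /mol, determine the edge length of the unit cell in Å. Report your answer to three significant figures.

3.51 Å

With Z = 2 atoms per BCC cell, a³ = Z·M/(N_A·ρ) = 2 × 6.940 / (6.022 × 10²³ × 0.5330 g/cm³) = 4.324 × 10^-23 cm³.
a = (4.324 × 10^-23)^(1/3) = 3.510 × 10^-8 cm = 3.51 Å.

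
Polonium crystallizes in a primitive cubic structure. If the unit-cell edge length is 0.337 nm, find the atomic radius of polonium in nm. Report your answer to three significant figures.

In a simple cubic lattice, atoms touch along the cell edge, so a = 2r.
r = a/2 = 0.337/2 = 0.169 nm.

0.169 nm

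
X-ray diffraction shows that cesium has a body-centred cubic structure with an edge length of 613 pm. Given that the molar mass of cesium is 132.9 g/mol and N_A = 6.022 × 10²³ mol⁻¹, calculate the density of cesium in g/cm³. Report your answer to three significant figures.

A BCC unit cell contains Z = 2 atoms.
Cell volume: a³ = (613 pm)³ = (6.130 × 10^-8 cm)³ = 2.303 × 10^-22 cm³.
ρ = Z·M/(N_A·a³) = 2 × 132.9 / (6.022 × 10²³ × 2.303 × 10^-22) = 1.916 g/cm³.

1.92 g/cm³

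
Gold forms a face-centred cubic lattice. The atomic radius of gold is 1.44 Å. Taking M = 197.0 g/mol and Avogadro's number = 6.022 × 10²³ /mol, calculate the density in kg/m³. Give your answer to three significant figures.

19400 kg/m³

In an FCC lattice, atoms touch along the face diagonal, so √2·a = 4r, giving a = 4.073 Å = 4.073 × 10^-8 cm.
With Z = 4, ρ = Z·M/(N_A·a³) = 4 × 197.0 / (6.022 × 10²³ × 6.757 × 10^-23) = 19.37 g/cm³ = 19400 kg/m³.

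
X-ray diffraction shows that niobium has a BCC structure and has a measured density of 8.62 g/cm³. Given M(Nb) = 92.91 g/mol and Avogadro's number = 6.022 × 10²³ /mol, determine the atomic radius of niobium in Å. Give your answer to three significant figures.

For a BCC cell (Z = 2), a³ = Z·M/(N_A·ρ) = 2 × 92.91 / (6.022 × 10²³ × 8.620) = 3.580 × 10^-23 cm³, so a = 3.296 × 10^-8 cm = 3.296 Å.
Atoms touch along the body diagonal, so √3·a = 4r, so r = 0.4330 × a = 1.43 Å.

1.43 Å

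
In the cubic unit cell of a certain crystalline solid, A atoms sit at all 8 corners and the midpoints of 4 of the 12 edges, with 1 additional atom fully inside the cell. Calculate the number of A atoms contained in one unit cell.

3

Corner atoms are shared by 8 cells (1/8 each), edge atoms by 4 (1/4 each), interior atoms are unshared.
Net atoms = 8 × 1/8 + 4 × 1/4 + 1 = 1 + 1 + 1 = 3.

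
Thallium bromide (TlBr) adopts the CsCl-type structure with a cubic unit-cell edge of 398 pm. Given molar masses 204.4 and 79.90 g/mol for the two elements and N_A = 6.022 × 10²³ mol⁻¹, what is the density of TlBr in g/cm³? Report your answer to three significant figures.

The CsCl-type structure contains Z = 1 formula unit per cell; M(TlBr) = 204.4 + 79.90 = 284.3 g/mol.
a³ = (3.980 × 10^-8 cm)³ = 6.304 × 10^-23 cm³.
ρ = 1 × 284.3 / (6.022 × 10²³ × 6.304 × 10^-23) = 7.488 g/cm³.

7.49 g/cm³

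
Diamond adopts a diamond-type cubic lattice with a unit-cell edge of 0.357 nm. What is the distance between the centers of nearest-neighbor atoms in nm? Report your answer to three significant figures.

0.155 nm

In a diamond cubic structure, nearest neighbors lie along the body diagonal with √3·a = 8r; the nearest-neighbor distance equals 2r = 0.4330·a.
d = 0.4330 × 0.357 = 0.155 nm.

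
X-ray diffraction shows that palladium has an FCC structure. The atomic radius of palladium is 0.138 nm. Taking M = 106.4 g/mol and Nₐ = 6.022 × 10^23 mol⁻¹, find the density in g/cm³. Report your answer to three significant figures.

In an FCC lattice, atoms touch along the face diagonal, so √2·a = 4r, giving a = 0.3903 nm = 3.903 × 10^-8 cm.
With Z = 4, ρ = Z·M/(N_A·a³) = 4 × 106.4 / (6.022 × 10²³ × 5.947 × 10^-23) = 11.88 g/cm³.

11.9 g/cm³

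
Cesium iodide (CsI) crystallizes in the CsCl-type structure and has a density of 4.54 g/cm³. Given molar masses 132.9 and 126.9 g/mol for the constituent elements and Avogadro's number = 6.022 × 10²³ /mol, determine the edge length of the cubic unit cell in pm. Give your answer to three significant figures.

M(CsI) = 259.8 g/mol; Z = 1 formula unit per cell.
a³ = Z·M/(N_A·ρ) = 1 × 259.8 / (6.022 × 10²³ × 4.54) = 9.503 × 10^-23 cm³, so a = 4.563 × 10^-8 cm = 456 pm.

456 pm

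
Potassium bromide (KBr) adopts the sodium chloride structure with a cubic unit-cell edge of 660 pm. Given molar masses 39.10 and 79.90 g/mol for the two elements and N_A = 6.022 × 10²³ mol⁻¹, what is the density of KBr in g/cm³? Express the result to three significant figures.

The sodium chloride structure contains Z = 4 formula units per cell; M(KBr) = 39.10 + 79.90 = 119.0 g/mol.
a³ = (6.600 × 10^-8 cm)³ = 2.875 × 10^-22 cm³.
ρ = 4 × 119.0 / (6.022 × 10²³ × 2.875 × 10^-22) = 2.749 g/cm³.

2.75 g/cm³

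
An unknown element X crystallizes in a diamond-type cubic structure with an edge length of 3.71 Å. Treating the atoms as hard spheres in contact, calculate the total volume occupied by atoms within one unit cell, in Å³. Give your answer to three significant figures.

17.4 Å³

In a diamond cubic lattice nearest neighbors lie along the body diagonal with √3·a = 8r, so r = 0.2165a = 0.8032 Å.
V_atoms = Z × (4/3)πr³ = 8 × (4/3)π × (0.8032)³ = 17.4 Å³.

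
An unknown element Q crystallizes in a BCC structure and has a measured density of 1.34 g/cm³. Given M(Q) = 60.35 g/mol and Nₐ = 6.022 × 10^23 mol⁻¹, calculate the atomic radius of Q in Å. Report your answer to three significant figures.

2.30 Å

For a BCC cell (Z = 2), a³ = Z·M/(N_A·ρ) = 2 × 60.35 / (6.022 × 10²³ × 1.340) = 1.496 × 10^-22 cm³, so a = 5.308 × 10^-8 cm = 5.308 Å.
Atoms touch along the body diagonal, so √3·a = 4r, so r = 0.4330 × a = 2.30 Å.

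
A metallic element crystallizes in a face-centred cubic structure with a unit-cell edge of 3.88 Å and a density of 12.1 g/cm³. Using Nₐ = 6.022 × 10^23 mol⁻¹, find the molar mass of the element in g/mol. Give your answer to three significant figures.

106 g/mol

An FCC cell has Z = 4 atoms; a = 3.880 × 10^-8 cm.
M = ρ·N_A·a³/Z = 12.1 × 6.022 × 10²³ × 5.841 × 10^-23 / 4 = 106 g/mol.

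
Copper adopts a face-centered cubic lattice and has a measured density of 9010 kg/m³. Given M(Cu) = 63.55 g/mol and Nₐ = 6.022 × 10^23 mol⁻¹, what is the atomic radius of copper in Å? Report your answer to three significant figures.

For an FCC cell (Z = 4), a³ = Z·M/(N_A·ρ) = 4 × 63.55 / (6.022 × 10²³ × 9.010) = 4.685 × 10^-23 cm³, so a = 3.605 × 10^-8 cm = 3.605 Å.
Atoms touch along the face diagonal, so √2·a = 4r, so r = 0.3536 × a = 1.27 Å.

1.27 Å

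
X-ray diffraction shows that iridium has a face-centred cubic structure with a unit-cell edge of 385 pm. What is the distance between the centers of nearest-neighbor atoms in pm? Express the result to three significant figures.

272 pm

In an FCC structure, atoms touch along the face diagonal, so √2·a = 4r; the nearest-neighbor distance equals 2r = 0.7071·a.
d = 0.7071 × 385 = 272 pm.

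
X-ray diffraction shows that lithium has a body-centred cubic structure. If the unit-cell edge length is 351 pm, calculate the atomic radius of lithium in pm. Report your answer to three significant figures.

In a BCC lattice, atoms touch along the body diagonal, so √3·a = 4r.
r = √3·a/4 = 1.7321 × 351 / 4 = 152 pm.

152 pm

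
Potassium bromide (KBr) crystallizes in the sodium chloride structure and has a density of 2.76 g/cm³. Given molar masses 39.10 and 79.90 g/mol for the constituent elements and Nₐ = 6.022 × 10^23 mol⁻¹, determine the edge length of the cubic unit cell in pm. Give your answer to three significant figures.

M(KBr) = 119.0 g/mol; Z = 4 formula units per cell.
a³ = Z·M/(N_A·ρ) = 4 × 119.0 / (6.022 × 10²³ × 2.76) = 2.864 × 10^-22 cm³, so a = 6.592 × 10^-8 cm = 659 pm.

659 pm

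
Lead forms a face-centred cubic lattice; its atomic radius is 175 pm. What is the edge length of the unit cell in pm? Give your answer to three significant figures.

In an FCC lattice, atoms touch along the face diagonal, so √2·a = 4r.
a = 4r/√2 = 4 × 175 / 1.4142 = 495 pm.

495 pm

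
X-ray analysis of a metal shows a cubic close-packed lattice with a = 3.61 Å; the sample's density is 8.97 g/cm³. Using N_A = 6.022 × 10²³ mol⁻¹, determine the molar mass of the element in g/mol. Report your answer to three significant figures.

63.5 g/mol

An FCC cell has Z = 4 atoms; a = 3.610 × 10^-8 cm.
M = ρ·N_A·a³/Z = 8.97 × 6.022 × 10²³ × 4.705 × 10^-23 / 4 = 63.5 g/mol.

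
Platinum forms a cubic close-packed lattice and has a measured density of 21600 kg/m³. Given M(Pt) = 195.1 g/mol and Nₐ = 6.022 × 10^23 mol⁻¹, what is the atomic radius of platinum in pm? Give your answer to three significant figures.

For an FCC cell (Z = 4), a³ = Z·M/(N_A·ρ) = 4 × 195.1 / (6.022 × 10²³ × 21.60) = 6.000 × 10^-23 cm³, so a = 3.915 × 10^-8 cm = 391.5 pm.
Atoms touch along the face diagonal, so √2·a = 4r, so r = 0.3536 × a = 138 pm.

138 pm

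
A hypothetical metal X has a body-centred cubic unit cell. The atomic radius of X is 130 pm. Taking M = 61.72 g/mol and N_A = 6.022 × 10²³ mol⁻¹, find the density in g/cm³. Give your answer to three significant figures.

7.58 g/cm³

In a BCC lattice, atoms touch along the body diagonal, so √3·a = 4r, giving a = 300.2 pm = 3.002 × 10^-8 cm.
With Z = 2, ρ = Z·M/(N_A·a³) = 2 × 61.72 / (6.022 × 10²³ × 2.706 × 10^-23) = 7.575 g/cm³.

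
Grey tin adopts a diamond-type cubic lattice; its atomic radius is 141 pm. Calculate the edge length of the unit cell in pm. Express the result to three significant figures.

651 pm

In a diamond cubic lattice, nearest neighbors lie along the body diagonal with √3·a = 8r.
a = 8r/√3 = 8 × 141 / 1.7321 = 651 pm.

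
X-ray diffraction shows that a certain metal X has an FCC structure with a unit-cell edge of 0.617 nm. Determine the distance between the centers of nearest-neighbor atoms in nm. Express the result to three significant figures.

In an FCC structure, atoms touch along the face diagonal, so √2·a = 4r; the nearest-neighbor distance equals 2r = 0.7071·a.
d = 0.7071 × 0.617 = 0.436 nm.

0.436 nm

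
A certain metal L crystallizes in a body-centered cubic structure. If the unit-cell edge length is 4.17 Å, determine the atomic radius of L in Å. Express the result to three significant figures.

In a BCC lattice, atoms touch along the body diagonal, so √3·a = 4r.
r = √3·a/4 = 1.7321 × 4.17 / 4 = 1.81 Å.

1.81 Å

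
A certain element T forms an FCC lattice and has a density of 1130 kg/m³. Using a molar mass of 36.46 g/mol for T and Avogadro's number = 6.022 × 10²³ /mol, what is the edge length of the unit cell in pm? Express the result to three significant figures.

With Z = 4 atoms per FCC cell, a³ = Z·M/(N_A·ρ) = 4 × 36.46 / (6.022 × 10²³ × 1.130 g/cm³) = 2.143 × 10^-22 cm³.
a = (2.143 × 10^-22)^(1/3) = 5.984 × 10^-8 cm = 598 pm.

598 pm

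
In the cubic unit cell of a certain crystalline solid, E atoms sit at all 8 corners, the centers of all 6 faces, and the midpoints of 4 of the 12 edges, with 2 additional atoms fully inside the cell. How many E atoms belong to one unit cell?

Corner atoms are shared by 8 cells (1/8 each), face atoms by 2 (1/2 each), edge atoms by 4 (1/4 each), interior atoms are unshared.
Net atoms = 8 × 1/8 + 6 × 1/2 + 4 × 1/4 + 2 = 1 + 3 + 1 + 2 = 7.

7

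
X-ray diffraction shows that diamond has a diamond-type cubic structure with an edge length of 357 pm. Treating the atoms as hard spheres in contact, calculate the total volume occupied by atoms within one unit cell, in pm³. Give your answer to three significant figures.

In a diamond cubic lattice nearest neighbors lie along the body diagonal with √3·a = 8r, so r = 0.2165a = 77.29 pm.
V_atoms = Z × (4/3)πr³ = 8 × (4/3)π × (77.29)³ = 1.55 × 10^7 pm³.

1.55 × 10^7 pm³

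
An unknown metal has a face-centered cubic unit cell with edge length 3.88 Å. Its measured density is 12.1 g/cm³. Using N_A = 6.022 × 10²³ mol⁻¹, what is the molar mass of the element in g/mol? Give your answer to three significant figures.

An FCC cell has Z = 4 atoms; a = 3.880 × 10^-8 cm.
M = ρ·N_A·a³/Z = 12.1 × 6.022 × 10²³ × 5.841 × 10^-23 / 4 = 106 g/mol.

106 g/mol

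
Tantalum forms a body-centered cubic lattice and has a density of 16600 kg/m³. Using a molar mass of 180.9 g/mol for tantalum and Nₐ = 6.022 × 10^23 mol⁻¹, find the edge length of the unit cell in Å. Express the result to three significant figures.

With Z = 2 atoms per BCC cell, a³ = Z·M/(N_A·ρ) = 2 × 180.9 / (6.022 × 10²³ × 16.60 g/cm³) = 3.619 × 10^-23 cm³.
a = (3.619 × 10^-23)^(1/3) = 3.308 × 10^-8 cm = 3.31 Å.

3.31 Å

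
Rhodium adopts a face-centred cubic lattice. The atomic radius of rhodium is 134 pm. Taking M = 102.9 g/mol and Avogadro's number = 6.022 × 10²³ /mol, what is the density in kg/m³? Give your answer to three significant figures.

12600 kg/m³

In an FCC lattice, atoms touch along the face diagonal, so √2·a = 4r, giving a = 379.0 pm = 3.790 × 10^-8 cm.
With Z = 4, ρ = Z·M/(N_A·a³) = 4 × 102.9 / (6.022 × 10²³ × 5.444 × 10^-23) = 12.55 g/cm³ = 12600 kg/m³.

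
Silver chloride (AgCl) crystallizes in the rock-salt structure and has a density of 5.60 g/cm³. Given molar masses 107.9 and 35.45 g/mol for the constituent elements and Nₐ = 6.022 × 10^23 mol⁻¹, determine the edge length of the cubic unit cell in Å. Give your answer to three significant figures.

M(AgCl) = 143.35 g/mol; Z = 4 formula units per cell.
a³ = Z·M/(N_A·ρ) = 4 × 143.35 / (6.022 × 10²³ × 5.60) = 1.700 × 10^-22 cm³, so a = 5.540 × 10^-8 cm = 5.54 Å.

5.54 Å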